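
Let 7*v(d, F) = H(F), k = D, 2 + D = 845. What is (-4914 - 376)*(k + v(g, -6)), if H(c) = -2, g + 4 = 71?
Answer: -31205710/7 ≈ -4.4580e+6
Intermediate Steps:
g = 67 (g = -4 + 71 = 67)
D = 843 (D = -2 + 845 = 843)
k = 843
v(d, F) = -2/7 (v(d, F) = (⅐)*(-2) = -2/7)
(-4914 - 376)*(k + v(g, -6)) = (-4914 - 376)*(843 - 2/7) = -5290*5899/7 = -31205710/7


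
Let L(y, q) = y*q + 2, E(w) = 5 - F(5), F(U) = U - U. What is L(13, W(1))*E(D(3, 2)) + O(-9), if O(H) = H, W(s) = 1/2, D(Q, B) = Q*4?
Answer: 67/2 ≈ 33.500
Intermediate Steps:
F(U) = 0
D(Q, B) = 4*Q
W(s) = 1/2
E(w) = 5 (E(w) = 5 - 1*0 = 5 + 0 = 5)
L(y, q) = 2 + q*y (L(y, q) = q*y + 2 = 2 + q*y)
L(13, W(1))*E(D(3, 2)) + O(-9) = (2 + (1/2)*13)*5 - 9 = (2 + 13/2)*5 - 9 = (17/2)*5 - 9 = 85/2 - 9 = 67/2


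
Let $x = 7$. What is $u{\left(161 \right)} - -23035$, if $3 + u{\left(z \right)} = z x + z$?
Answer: $24320$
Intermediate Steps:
$u{\left(z \right)} = -3 + 8 z$ ($u{\left(z \right)} = -3 + \left(z 7 + z\right) = -3 + \left(7 z + z\right) = -3 + 8 z$)
$u{\left(161 \right)} - -23035 = \left(-3 + 8 \cdot 161\right) - -23035 = \left(-3 + 1288\right) + 23035 = 1285 + 23035 = 24320$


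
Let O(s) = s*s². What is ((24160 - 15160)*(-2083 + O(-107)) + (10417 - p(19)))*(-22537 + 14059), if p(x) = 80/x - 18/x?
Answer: 1779009515522442/19 ≈ 9.3632e+13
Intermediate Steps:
p(x) = 62/x
O(s) = s³
((24160 - 15160)*(-2083 + O(-107)) + (10417 - p(19)))*(-22537 + 14059) = ((24160 - 15160)*(-2083 + (-107)³) + (10417 - 62/19))*(-22537 + 14059) = (9000*(-2083 - 1225043) + (10417 - 62/19))*(-8478) = (9000*(-1227126) + (10417 - 1*62/19))*(-8478) = (-11044134000 + (10417 - 62/19))*(-8478) = (-11044134000 + 197861/19)*(-8478) = -209838348139/19*(-8478) = 1779009515522442/19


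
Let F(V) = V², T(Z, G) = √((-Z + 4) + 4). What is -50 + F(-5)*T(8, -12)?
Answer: -50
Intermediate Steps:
T(Z, G) = √(8 - Z) (T(Z, G) = √((4 - Z) + 4) = √(8 - Z))
-50 + F(-5)*T(8, -12) = -50 + (-5)²*√(8 - 1*8) = -50 + 25*√(8 - 8) = -50 + 25*√0 = -50 + 25*0 = -50 + 0 = -50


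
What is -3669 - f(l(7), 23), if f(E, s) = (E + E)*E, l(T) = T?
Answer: -3767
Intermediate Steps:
f(E, s) = 2*E**2 (f(E, s) = (2*E)*E = 2*E**2)
-3669 - f(l(7), 23) = -3669 - 2*7**2 = -3669 - 2*49 = -3669 - 1*98 = -3669 - 98 = -3767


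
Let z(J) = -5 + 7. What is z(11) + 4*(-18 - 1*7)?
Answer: -98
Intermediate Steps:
z(J) = 2
z(11) + 4*(-18 - 1*7) = 2 + 4*(-18 - 1*7) = 2 + 4*(-18 - 7) = 2 + 4*(-25) = 2 - 100 = -98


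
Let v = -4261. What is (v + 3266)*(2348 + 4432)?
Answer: -6746100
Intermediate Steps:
(v + 3266)*(2348 + 4432) = (-4261 + 3266)*(2348 + 4432) = -995*6780 = -6746100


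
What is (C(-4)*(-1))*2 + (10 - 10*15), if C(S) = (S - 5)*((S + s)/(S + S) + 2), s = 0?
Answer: -95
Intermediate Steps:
C(S) = -25/2 + 5*S/2 (C(S) = (S - 5)*((S + 0)/(S + S) + 2) = (-5 + S)*(S/((2*S)) + 2) = (-5 + S)*(S*(1/(2*S)) + 2) = (-5 + S)*(½ + 2) = (-5 + S)*(5/2) = -25/2 + 5*S/2)
(C(-4)*(-1))*2 + (10 - 10*15) = ((-25/2 + (5/2)*(-4))*(-1))*2 + (10 - 10*15) = ((-25/2 - 10)*(-1))*2 + (10 - 150) = -45/2*(-1)*2 - 140 = (45/2)*2 - 140 = 45 - 140 = -95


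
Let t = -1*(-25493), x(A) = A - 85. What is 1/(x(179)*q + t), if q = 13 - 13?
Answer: 1/25493 ≈ 3.9226e-5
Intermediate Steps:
x(A) = -85 + A
q = 0
t = 25493
1/(x(179)*q + t) = 1/((-85 + 179)*0 + 25493) = 1/(94*0 + 25493) = 1/(0 + 25493) = 1/25493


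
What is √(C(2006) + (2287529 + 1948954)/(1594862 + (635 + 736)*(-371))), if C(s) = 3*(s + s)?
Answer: 3*√1578398891675891/1086221 ≈ 109.73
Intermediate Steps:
C(s) = 6*s (C(s) = 3*(2*s) = 6*s)
√(C(2006) + (2287529 + 1948954)/(1594862 + (635 + 736)*(-371))) = √(6*2006 + (2287529 + 1948954)/(1594862 + (635 + 736)*(-371))) = √(12036 + 4236483/(1594862 + 1371*(-371))) = √(12036 + 4236483/(1594862 - 508641)) = √(12036 + 4236483/1086221) = √(13077992439/1086221) = 3*√1578398891675891/1086221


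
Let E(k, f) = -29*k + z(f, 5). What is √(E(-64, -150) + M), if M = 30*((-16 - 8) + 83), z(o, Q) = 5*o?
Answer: 2*√719 ≈ 53.628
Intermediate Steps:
E(k, f) = -29*k + 5*f
M = 1770 (M = 30*(-24 + 83) = 30*59 = 1770)
√(E(-64, -150) + M) = √((-29*(-64) + 5*(-150)) + 1770) = √((1856 - 750) + 1770) = √(1106 + 1770) = √2876 = 2*√719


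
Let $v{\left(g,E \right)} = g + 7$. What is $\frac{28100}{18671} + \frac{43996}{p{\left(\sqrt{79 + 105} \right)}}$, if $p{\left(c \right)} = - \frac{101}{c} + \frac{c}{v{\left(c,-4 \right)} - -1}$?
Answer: $- \frac{3471148282212}{3471891121} - \frac{149498408 \sqrt{46}}{185951} \approx -6452.6$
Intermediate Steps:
$v{\left(g,E \right)} = 7 + g$
$p{\left(c \right)} = - \frac{101}{c} + \frac{c}{8 + c}$ ($p{\left(c \right)} = - \frac{101}{c} + \frac{c}{\left(7 + c\right) - -1} = - \frac{101}{c} + \frac{c}{\left(7 + c\right) + 1} = - \frac{101}{c} + \frac{c}{8 + c}$)
$\frac{28100}{18671} + \frac{43996}{p{\left(\sqrt{79 + 105} \right)}} = \frac{28100}{18671} + \frac{43996}{\frac{1}{\sqrt{79 + 105}} \frac{1}{8 + \sqrt{79 + 105}} \left(-808 + \left(\sqrt{79 + 105}\right)^{2} - 101 \sqrt{79 + 105}\right)} = 28100 \cdot \frac{1}{18671} + \frac{43996}{\frac{1}{\sqrt{184}} \frac{1}{8 + \sqrt{184}} \left(-808 + \left(\sqrt{184}\right)^{2} - 101 \sqrt{184}\right)} = \frac{28100}{18671} + \frac{43996}{\frac{1}{2 \sqrt{46}} \frac{1}{8 + 2 \sqrt{46}} \left(-808 + \left(2 \sqrt{46}\right)^{2} - 101 \cdot 2 \sqrt{46}\right)} = \frac{28100}{18671} + \frac{43996}{\frac{\sqrt{46}}{92} \frac{1}{8 + 2 \sqrt{46}} \left(-808 + 184 - 202 \sqrt{46}\right)} = \frac{28100}{18671} + \frac{43996}{\frac{\sqrt{46}}{92} \frac{1}{8 + 2 \sqrt{46}} \left(-624 - 202 \sqrt{46}\right)} = \frac{28100}{18671} + \frac{43996}{\frac{1}{92} \sqrt{46} \frac{1}{8 + 2 \sqrt{46}} \left(-624 - 202 \sqrt{46}\right)} = \frac{28100}{18671} + 43996 \frac{2 \sqrt{46} \left(8 + 2 \sqrt{46}\right)}{-624 - 202 \sqrt{46}} = \frac{28100}{18671} + \frac{87992 \sqrt{46} \left(8 + 2 \sqrt{46}\right)}{-624 - 202 \sqrt{46}}$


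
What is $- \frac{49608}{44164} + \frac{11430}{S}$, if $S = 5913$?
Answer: $\frac{5873956}{7253937} \approx 0.80976$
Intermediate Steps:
$- \frac{49608}{44164} + \frac{11430}{S} = - \frac{49608}{44164} + \frac{11430}{5913} = \left(-49608\right) \frac{1}{44164} + 11430 \cdot \frac{1}{5913} = - \frac{12402}{11041} + \frac{1270}{657} = \frac{5873956}{7253937}$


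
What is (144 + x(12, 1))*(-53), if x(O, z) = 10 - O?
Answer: -7526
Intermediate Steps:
(144 + x(12, 1))*(-53) = (144 + (10 - 1*12))*(-53) = (144 + (10 - 12))*(-53) = (144 - 2)*(-53) = 142*(-53) = -7526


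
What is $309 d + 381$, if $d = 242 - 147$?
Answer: $29736$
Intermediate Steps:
$d = 95$ ($d = 242 - 147 = 95$)
$309 d + 381 = 309 \cdot 95 + 381 = 29355 + 381 = 29736$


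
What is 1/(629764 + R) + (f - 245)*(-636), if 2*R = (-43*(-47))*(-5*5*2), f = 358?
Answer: -41628748451/579239 ≈ -71868.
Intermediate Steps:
R = -50525 (R = ((-43*(-47))*(-5*5*2))/2 = (2021*(-25*2))/2 = (2021*(-50))/2 = (½)*(-101050) = -50525)
1/(629764 + R) + (f - 245)*(-636) = 1/(629764 - 50525) + (358 - 245)*(-636) = 1/579239 + 113*(-636) = 1/579239 - 71868 = -41628748451/579239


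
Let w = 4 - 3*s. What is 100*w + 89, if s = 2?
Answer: -111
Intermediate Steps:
w = -2 (w = 4 - 3*2 = 4 - 6 = -2)
100*w + 89 = 100*(-2) + 89 = -200 + 89 = -111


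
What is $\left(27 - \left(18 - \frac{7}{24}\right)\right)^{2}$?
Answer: $\frac{49729}{576} \approx 86.335$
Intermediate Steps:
$\left(27 - \left(18 - \frac{7}{24}\right)\right)^{2} = \left(27 + \left(-18 + 7 \cdot \frac{1}{24}\right)\right)^{2} = \left(27 + \left(-18 + \frac{7}{24}\right)\right)^{2} = \left(27 - \frac{425}{24}\right)^{2} = \left(\frac{223}{24}\right)^{2} = \frac{49729}{576}$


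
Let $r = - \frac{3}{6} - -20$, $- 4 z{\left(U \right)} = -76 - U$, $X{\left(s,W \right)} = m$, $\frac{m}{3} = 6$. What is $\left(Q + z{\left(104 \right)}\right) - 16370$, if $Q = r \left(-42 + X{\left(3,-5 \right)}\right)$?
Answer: $-16793$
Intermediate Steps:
$m = 18$ ($m = 3 \cdot 6 = 18$)
$X{\left(s,W \right)} = 18$
$z{\left(U \right)} = 19 + \frac{U}{4}$ ($z{\left(U \right)} = - \frac{-76 - U}{4} = 19 + \frac{U}{4}$)
$r = \frac{39}{2}$ ($r = \left(-3\right) \frac{1}{6} + 20 = - \frac{1}{2} + 20 = \frac{39}{2} \approx 19.5$)
$Q = -468$ ($Q = \frac{39 \left(-42 + 18\right)}{2} = \frac{39}{2} \left(-24\right) = -468$)
$\left(Q + z{\left(104 \right)}\right) - 16370 = \left(-468 + \left(19 + \frac{1}{4} \cdot 104\right)\right) - 16370 = \left(-468 + \left(19 + 26\right)\right) - 16370 = \left(-468 + 45\right) - 16370 = -423 - 16370 = -16793$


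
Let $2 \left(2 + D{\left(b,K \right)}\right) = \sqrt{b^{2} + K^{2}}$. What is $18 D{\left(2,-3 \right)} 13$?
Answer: $-468 + 117 \sqrt{13} \approx -46.151$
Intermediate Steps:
$D{\left(b,K \right)} = -2 + \frac{\sqrt{K^{2} + b^{2}}}{2}$ ($D{\left(b,K \right)} = -2 + \frac{\sqrt{b^{2} + K^{2}}}{2} = -2 + \frac{\sqrt{K^{2} + b^{2}}}{2}$)
$18 D{\left(2,-3 \right)} 13 = 18 \left(-2 + \frac{\sqrt{\left(-3\right)^{2} + 2^{2}}}{2}\right) 13 = 18 \left(-2 + \frac{\sqrt{9 + 4}}{2}\right) 13 = 18 \left(-2 + \frac{\sqrt{13}}{2}\right) 13 = \left(-36 + 9 \sqrt{13}\right) 13 = -468 + 117 \sqrt{13}$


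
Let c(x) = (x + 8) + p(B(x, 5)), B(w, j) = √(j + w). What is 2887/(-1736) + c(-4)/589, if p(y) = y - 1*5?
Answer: -2887/1736 ≈ -1.6630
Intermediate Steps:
p(y) = -5 + y (p(y) = y - 5 = -5 + y)
c(x) = 3 + x + √(5 + x) (c(x) = (x + 8) + (-5 + √(5 + x)) = (8 + x) + (-5 + √(5 + x)) = 3 + x + √(5 + x))
2887/(-1736) + c(-4)/589 = 2887/(-1736) + (3 - 4 + √(5 - 4))/589 = 2887*(-1/1736) + (3 - 4 + √1)*(1/589) = -2887/1736 + (3 - 4 + 1)*(1/589) = -2887/1736 + 0*(1/589) = -2887/1736 + 0 = -2887/1736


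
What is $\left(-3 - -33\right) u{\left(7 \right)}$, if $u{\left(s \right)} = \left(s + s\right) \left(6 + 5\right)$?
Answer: $4620$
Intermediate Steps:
$u{\left(s \right)} = 22 s$ ($u{\left(s \right)} = 2 s 11 = 22 s$)
$\left(-3 - -33\right) u{\left(7 \right)} = \left(-3 - -33\right) 22 \cdot 7 = \left(-3 + 33\right) 154 = 30 \cdot 154 = 4620$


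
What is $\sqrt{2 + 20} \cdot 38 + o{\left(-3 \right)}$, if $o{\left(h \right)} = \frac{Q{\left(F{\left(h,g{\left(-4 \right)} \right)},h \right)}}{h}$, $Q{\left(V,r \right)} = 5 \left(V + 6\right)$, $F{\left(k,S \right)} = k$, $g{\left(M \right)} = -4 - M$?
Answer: $-5 + 38 \sqrt{22} \approx 173.24$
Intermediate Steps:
$Q{\left(V,r \right)} = 30 + 5 V$ ($Q{\left(V,r \right)} = 5 \left(6 + V\right) = 30 + 5 V$)
$o{\left(h \right)} = \frac{30 + 5 h}{h}$
$\sqrt{2 + 20} \cdot 38 + o{\left(-3 \right)} = \sqrt{2 + 20} \cdot 38 + \left(5 + \frac{30}{-3}\right) = \sqrt{22} \cdot 38 + \left(5 + 30 \left(- \frac{1}{3}\right)\right) = 38 \sqrt{22} + \left(5 - 10\right) = 38 \sqrt{22} - 5 = -5 + 38 \sqrt{22}$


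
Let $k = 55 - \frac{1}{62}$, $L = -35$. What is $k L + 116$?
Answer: $- \frac{112123}{62} \approx -1808.4$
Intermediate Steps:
$k = \frac{3409}{62}$ ($k = 55 - \frac{1}{62} = \frac{3409}{62} \approx 54.984$)
$k L + 116 = \frac{3409}{62} \left(-35\right) + 116 = - \frac{119315}{62} + 116 = - \frac{112123}{62}$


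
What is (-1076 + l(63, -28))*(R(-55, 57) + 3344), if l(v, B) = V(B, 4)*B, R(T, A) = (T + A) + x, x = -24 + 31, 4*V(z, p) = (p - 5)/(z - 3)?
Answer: -111866139/31 ≈ -3.6086e+6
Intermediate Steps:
V(z, p) = (-5 + p)/(4*(-3 + z)) (V(z, p) = ((p - 5)/(z - 3))/4 = ((-5 + p)/(-3 + z))/4 = (-5 + p)/(4*(-3 + z)))
x = 7
R(T, A) = 7 + A + T (R(T, A) = (T + A) + 7 = (A + T) + 7 = 7 + A + T)
l(v, B) = -B/(4*(-3 + B)) (l(v, B) = ((-5 + 4)/(4*(-3 + B)))*B = ((1/4)*(-1)/(-3 + B))*B = (-1/(4*(-3 + B)))*B = -B/(4*(-3 + B)))
(-1076 + l(63, -28))*(R(-55, 57) + 3344) = (-1076 - 1*(-28)/(-12 + 4*(-28)))*((7 + 57 - 55) + 3344) = (-1076 - 1*(-28)/(-12 - 112))*(9 + 3344) = (-1076 - 1*(-28)/(-124))*3353 = (-1076 - 1*(-28)*(-1/124))*3353 = (-1076 - 7/31)*3353 = -33363/31*3353 = -111866139/31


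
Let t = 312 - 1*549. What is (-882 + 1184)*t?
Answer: -71574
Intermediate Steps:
t = -237 (t = 312 - 549 = -237)
(-882 + 1184)*t = (-882 + 1184)*(-237) = 302*(-237) = -71574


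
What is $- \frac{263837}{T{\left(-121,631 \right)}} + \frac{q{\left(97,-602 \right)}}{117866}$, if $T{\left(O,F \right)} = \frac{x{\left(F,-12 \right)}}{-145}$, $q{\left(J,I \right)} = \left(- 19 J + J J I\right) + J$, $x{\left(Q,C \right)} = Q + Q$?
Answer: $\frac{2250987135261}{74373446} \approx 30266.0$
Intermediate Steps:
$x{\left(Q,C \right)} = 2 Q$
$q{\left(J,I \right)} = - 18 J + I J^{2}$ ($q{\left(J,I \right)} = \left(- 19 J + J^{2} I\right) + J = \left(- 19 J + I J^{2}\right) + J = - 18 J + I J^{2}$)
$T{\left(O,F \right)} = - \frac{2 F}{145}$ ($T{\left(O,F \right)} = \frac{2 F}{-145} = 2 F \left(- \frac{1}{145}\right) = - \frac{2 F}{145}$)
$- \frac{263837}{T{\left(-121,631 \right)}} + \frac{q{\left(97,-602 \right)}}{117866} = - \frac{263837}{\left(- \frac{2}{145}\right) 631} + \frac{97 \left(-18 - 58394\right)}{117866} = - \frac{263837}{- \frac{1262}{145}} + 97 \left(-18 - 58394\right) \frac{1}{117866} = \left(-263837\right) \left(- \frac{145}{1262}\right) + 97 \left(-58412\right) \frac{1}{117866} = \frac{38256365}{1262} - \frac{2832982}{58933} = \frac{2250987135261}{74373446}$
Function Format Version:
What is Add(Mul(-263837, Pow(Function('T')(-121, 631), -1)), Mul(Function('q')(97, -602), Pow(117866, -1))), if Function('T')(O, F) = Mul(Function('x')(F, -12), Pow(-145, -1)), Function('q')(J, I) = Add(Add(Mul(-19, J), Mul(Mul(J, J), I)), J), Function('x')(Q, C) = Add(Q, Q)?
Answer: Rational(2250987135261, 74373446) ≈ 30266.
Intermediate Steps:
Function('x')(Q, C) = Mul(2, Q)
Function('q')(J, I) = Add(Mul(-18, J), Mul(I, Pow(J, 2))) (Function('q')(J, I) = Add(Add(Mul(-19, J), Mul(Pow(J, 2), I)), J) = Add(Add(Mul(-19, J), Mul(I, Pow(J, 2))), J) = Add(Mul(-18, J), Mul(I, Pow(J, 2))))
Function('T')(O, F) = Mul(Rational(-2, 145), F) (Function('T')(O, F) = Mul(Mul(2, F), Pow(-145, -1)) = Mul(Mul(2, F), Rational(-1, 145)) = Mul(Rational(-2, 145), F))
Add(Mul(-263837, Pow(Function('T')(-121, 631), -1)), Mul(Function('q')(97, -602), Pow(117866, -1))) = Add(Mul(-263837, Pow(Mul(Rational(-2, 145), 631), -1)), Mul(Mul(97, Add(-18, Mul(-602, 97))), Pow(117866, -1))) = Add(Mul(-263837, Pow(Rational(-1262, 145), -1)), Mul(Mul(97, Add(-18, -58394)), Rational(1, 117866))) = Add(Mul(-263837, Rational(-145, 1262)), Mul(Mul(97, -58412), Rational(1, 117866))) = Add(Rational(38256365, 1262), Mul(-5665964, Rational(1, 117866))) = Add(Rational(38256365, 1262), Rational(-2832982, 58933)) = Rational(2250987135261, 74373446)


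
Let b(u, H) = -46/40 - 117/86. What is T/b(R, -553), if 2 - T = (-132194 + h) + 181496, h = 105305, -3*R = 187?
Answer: 132960300/2159 ≈ 61584.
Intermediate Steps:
R = -187/3 (R = -1/3*187 = -187/3 ≈ -62.333)
b(u, H) = -2159/860 (b(u, H) = -46*1/40 - 117*1/86 = -23/20 - 117/86 = -2159/860)
T = -154605 (T = 2 - ((-132194 + 105305) + 181496) = 2 - (-26889 + 181496) = 2 - 1*154607 = 2 - 154607 = -154605)
T/b(R, -553) = -154605/(-2159/860) = -154605*(-860/2159) = 132960300/2159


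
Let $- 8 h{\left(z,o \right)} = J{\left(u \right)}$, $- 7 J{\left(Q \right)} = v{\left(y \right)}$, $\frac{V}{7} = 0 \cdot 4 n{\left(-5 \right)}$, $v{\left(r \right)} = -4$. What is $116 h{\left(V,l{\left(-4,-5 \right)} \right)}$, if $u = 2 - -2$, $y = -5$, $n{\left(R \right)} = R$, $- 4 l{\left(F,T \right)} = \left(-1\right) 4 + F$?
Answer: $- \frac{58}{7} \approx -8.2857$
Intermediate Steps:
$l{\left(F,T \right)} = 1 - \frac{F}{4}$ ($l{\left(F,T \right)} = - \frac{\left(-1\right) 4 + F}{4} = - \frac{-4 + F}{4} = 1 - \frac{F}{4}$)
$V = 0$ ($V = 7 \cdot 0 \cdot 4 \left(-5\right) = 7 \cdot 0 \left(-5\right) = 7 \cdot 0 = 0$)
$u = 4$ ($u = 2 + 2 = 4$)
$J{\left(Q \right)} = \frac{4}{7}$ ($J{\left(Q \right)} = \left(- \frac{1}{7}\right) \left(-4\right) = \frac{4}{7}$)
$h{\left(z,o \right)} = - \frac{1}{14}$ ($h{\left(z,o \right)} = \left(- \frac{1}{8}\right) \frac{4}{7} = - \frac{1}{14}$)
$116 h{\left(V,l{\left(-4,-5 \right)} \right)} = 116 \left(- \frac{1}{14}\right) = - \frac{58}{7}$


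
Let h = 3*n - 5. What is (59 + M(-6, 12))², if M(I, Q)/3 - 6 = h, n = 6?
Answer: 13456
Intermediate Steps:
h = 13 (h = 3*6 - 5 = 18 - 5 = 13)
M(I, Q) = 57 (M(I, Q) = 18 + 3*13 = 18 + 39 = 57)
(59 + M(-6, 12))² = (59 + 57)² = 116² = 13456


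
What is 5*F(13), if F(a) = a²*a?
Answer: 10985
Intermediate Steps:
F(a) = a³
5*F(13) = 5*13³ = 5*2197 = 10985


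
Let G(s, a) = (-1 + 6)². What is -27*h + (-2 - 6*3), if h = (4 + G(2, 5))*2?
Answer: -1586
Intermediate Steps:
G(s, a) = 25 (G(s, a) = 5² = 25)
h = 58 (h = (4 + 25)*2 = 29*2 = 58)
-27*h + (-2 - 6*3) = -27*58 + (-2 - 6*3) = -1566 + (-2 - 18) = -1566 - 20 = -1586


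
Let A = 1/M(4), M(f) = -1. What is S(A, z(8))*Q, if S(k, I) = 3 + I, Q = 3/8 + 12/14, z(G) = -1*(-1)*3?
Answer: 207/28 ≈ 7.3929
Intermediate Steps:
z(G) = 3 (z(G) = 1*3 = 3)
Q = 69/56 (Q = 3*(⅛) + 12*(1/14) = 3/8 + 6/7 = 69/56 ≈ 1.2321)
A = -1 (A = 1/(-1) = -1)
S(A, z(8))*Q = (3 + 3)*(69/56) = 6*(69/56) = 207/28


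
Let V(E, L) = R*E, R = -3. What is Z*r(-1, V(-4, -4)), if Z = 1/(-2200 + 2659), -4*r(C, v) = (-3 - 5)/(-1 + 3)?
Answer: 1/459 ≈ 0.0021787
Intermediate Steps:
V(E, L) = -3*E
r(C, v) = 1 (r(C, v) = -(-3 - 5)/(4*(-1 + 3)) = -(-2)/2 = -1/4*(-4) = 1)
Z = 1/459 ≈ 0.0021787
Z*r(-1, V(-4, -4)) = (1/459)*1 = 1/459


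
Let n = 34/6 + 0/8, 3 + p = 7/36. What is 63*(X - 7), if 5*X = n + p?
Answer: -8099/20 ≈ -404.95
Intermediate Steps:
p = -101/36 (p = -3 + 7/36 = -101/36 ≈ -2.8056)
n = 17/3 (n = 34*(1/6) + 0*(1/8) = 17/3 + 0 = 17/3 ≈ 5.6667)
X = 103/180 (X = (17/3 - 101/36)/5 = (1/5)*(103/36) = 103/180 ≈ 0.57222)
63*(X - 7) = 63*(103/180 - 7) = 63*(-1157/180) = -8099/20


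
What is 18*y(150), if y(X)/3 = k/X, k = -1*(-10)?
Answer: 18/5 ≈ 3.6000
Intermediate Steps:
k = 10
y(X) = 30/X (y(X) = 3*(10/X) = 30/X)
18*y(150) = 18*(30/150) = 18*(30*(1/150)) = 18*(⅕) = 18/5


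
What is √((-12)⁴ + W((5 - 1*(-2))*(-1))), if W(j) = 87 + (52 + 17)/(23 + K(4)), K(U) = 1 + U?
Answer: √4081791/14 ≈ 144.31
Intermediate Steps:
W(j) = 2505/28 (W(j) = 87 + (52 + 17)/(23 + (1 + 4)) = 87 + 69/(23 + 5) = 87 + 69/28 = 2505/28)
√((-12)⁴ + W((5 - 1*(-2))*(-1))) = √((-12)⁴ + 2505/28) = √(20736 + 2505/28) = √(583113/28) = √4081791/14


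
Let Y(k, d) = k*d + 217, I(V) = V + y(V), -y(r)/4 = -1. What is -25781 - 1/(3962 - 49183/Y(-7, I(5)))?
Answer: -14462238819/560965 ≈ -25781.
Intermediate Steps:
y(r) = 4 (y(r) = -4*(-1) = 4)
I(V) = 4 + V (I(V) = V + 4 = 4 + V)
Y(k, d) = 217 + d*k (Y(k, d) = d*k + 217 = 217 + d*k)
-25781 - 1/(3962 - 49183/Y(-7, I(5))) = -25781 - 1/(3962 - 49183/(217 + (4 + 5)*(-7))) = -25781 - 1/(3962 - 49183/(217 + 9*(-7))) = -25781 - 1/(3962 - 49183/(217 - 63)) = -25781 - 1/(3962 - 49183/154) = -25781 - 1/560965/154 = -25781 - 1*154/560965 = -25781 - 154/560965 = -14462238819/560965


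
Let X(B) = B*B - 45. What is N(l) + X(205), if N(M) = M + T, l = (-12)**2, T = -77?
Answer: 42047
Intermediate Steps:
X(B) = -45 + B**2 (X(B) = B**2 - 45 = -45 + B**2)
l = 144
N(M) = -77 + M (N(M) = M - 77 = -77 + M)
N(l) + X(205) = (-77 + 144) + (-45 + 205**2) = 67 + (-45 + 42025) = 67 + 41980 = 42047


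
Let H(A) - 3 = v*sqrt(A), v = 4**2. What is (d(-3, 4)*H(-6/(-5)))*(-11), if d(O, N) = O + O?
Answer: 198 + 1056*sqrt(30)/5 ≈ 1354.8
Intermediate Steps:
d(O, N) = 2*O
v = 16
H(A) = 3 + 16*sqrt(A)
(d(-3, 4)*H(-6/(-5)))*(-11) = ((2*(-3))*(3 + 16*sqrt(-6/(-5))))*(-11) = -6*(3 + 16*sqrt(-6*(-1/5)))*(-11) = -6*(3 + 16*sqrt(6/5))*(-11) = -6*(3 + 16*(sqrt(30)/5))*(-11) = -6*(3 + 16*sqrt(30)/5)*(-11) = (-18 - 96*sqrt(30)/5)*(-11) = 198 + 1056*sqrt(30)/5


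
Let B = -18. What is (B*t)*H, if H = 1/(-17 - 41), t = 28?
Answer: 252/29 ≈ 8.6897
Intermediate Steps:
H = -1/58 (H = 1/(-58) = -1/58 ≈ -0.017241)
(B*t)*H = -18*28*(-1/58) = -504*(-1/58) = 252/29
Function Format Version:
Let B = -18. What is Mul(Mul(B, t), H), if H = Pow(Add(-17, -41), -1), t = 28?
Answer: Rational(252, 29) ≈ 8.6897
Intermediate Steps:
H = Rational(-1, 58) (H = Pow(-58, -1) = Rational(-1, 58) ≈ -0.017241)
Mul(Mul(B, t), H) = Mul(Mul(-18, 28), Rational(-1, 58)) = Mul(-504, Rational(-1, 58)) = Rational(252, 29)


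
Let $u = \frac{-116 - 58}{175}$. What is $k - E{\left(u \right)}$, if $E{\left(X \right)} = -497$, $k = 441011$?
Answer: $441508$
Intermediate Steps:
$u = - \frac{174}{175}$ ($u = \left(-174\right) \frac{1}{175} = - \frac{174}{175} \approx -0.99429$)
$k - E{\left(u \right)} = 441011 - -497 = 441011 + 497 = 441508$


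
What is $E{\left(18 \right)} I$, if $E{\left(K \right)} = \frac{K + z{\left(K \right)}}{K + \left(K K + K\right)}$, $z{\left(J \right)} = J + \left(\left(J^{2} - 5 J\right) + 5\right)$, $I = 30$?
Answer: $\frac{275}{12} \approx 22.917$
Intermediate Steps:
$z{\left(J \right)} = 5 + J^{2} - 4 J$ ($z{\left(J \right)} = J + \left(5 + J^{2} - 5 J\right) = 5 + J^{2} - 4 J$)
$E{\left(K \right)} = \frac{5 + K^{2} - 3 K}{K^{2} + 2 K}$ ($E{\left(K \right)} = \frac{K + \left(5 + K^{2} - 4 K\right)}{K + \left(K K + K\right)} = \frac{5 + K^{2} - 3 K}{K + \left(K^{2} + K\right)} = \frac{5 + K^{2} - 3 K}{K + \left(K + K^{2}\right)} = \frac{5 + K^{2} - 3 K}{K^{2} + 2 K}$)
$E{\left(18 \right)} I = \frac{5 + 18^{2} - 54}{18 \left(2 + 18\right)} 30 = \frac{5 + 324 - 54}{18 \cdot 20} \cdot 30 = \frac{1}{18} \cdot \frac{1}{20} \cdot 275 \cdot 30 = \frac{55}{72} \cdot 30 = \frac{275}{12}$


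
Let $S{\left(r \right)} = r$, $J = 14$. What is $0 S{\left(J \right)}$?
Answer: $0$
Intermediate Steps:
$0 S{\left(J \right)} = 0 \cdot 14 = 0$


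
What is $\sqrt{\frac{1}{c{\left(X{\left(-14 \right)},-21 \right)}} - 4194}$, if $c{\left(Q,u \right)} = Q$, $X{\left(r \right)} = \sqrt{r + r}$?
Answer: $\frac{\sqrt{-822024 - 14 i \sqrt{7}}}{14} \approx 0.0014591 - 64.761 i$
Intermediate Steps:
$X{\left(r \right)} = \sqrt{2} \sqrt{r}$ ($X{\left(r \right)} = \sqrt{2 r} = \sqrt{2} \sqrt{r}$)
$\sqrt{\frac{1}{c{\left(X{\left(-14 \right)},-21 \right)}} - 4194} = \sqrt{\frac{1}{\sqrt{2} \sqrt{-14}} - 4194} = \sqrt{\frac{1}{\sqrt{2} i \sqrt{14}} - 4194} = \sqrt{\frac{1}{2 i \sqrt{7}} - 4194} = \sqrt{- \frac{i \sqrt{7}}{14} - 4194} = \sqrt{-4194 - \frac{i \sqrt{7}}{14}}$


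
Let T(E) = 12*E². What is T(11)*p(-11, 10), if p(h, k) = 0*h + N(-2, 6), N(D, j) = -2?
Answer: -2904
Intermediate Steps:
p(h, k) = -2 (p(h, k) = 0*h - 2 = 0 - 2 = -2)
T(11)*p(-11, 10) = (12*11²)*(-2) = (12*121)*(-2) = 1452*(-2) = -2904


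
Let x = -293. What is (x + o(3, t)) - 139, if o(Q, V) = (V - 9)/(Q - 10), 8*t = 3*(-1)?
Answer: -24117/56 ≈ -430.66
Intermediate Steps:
t = -3/8 (t = (3*(-1))/8 = (⅛)*(-3) = -3/8 ≈ -0.37500)
o(Q, V) = (-9 + V)/(-10 + Q)
(x + o(3, t)) - 139 = (-293 + (-9 - 3/8)/(-10 + 3)) - 139 = (-293 - 75/8/(-7)) - 139 = (-293 - ⅐*(-75/8)) - 139 = (-293 + 75/56) - 139 = -16333/56 - 139 = -24117/56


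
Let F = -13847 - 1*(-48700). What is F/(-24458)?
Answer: -4979/3494 ≈ -1.4250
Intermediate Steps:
F = 34853 (F = -13847 + 48700 = 34853)
F/(-24458) = 34853/(-24458) = 34853*(-1/24458) = -4979/3494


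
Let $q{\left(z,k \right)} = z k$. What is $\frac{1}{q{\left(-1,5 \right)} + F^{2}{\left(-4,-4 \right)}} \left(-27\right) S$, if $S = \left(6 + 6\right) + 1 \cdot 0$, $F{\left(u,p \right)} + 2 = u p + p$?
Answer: $- \frac{324}{95} \approx -3.4105$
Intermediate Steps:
$F{\left(u,p \right)} = -2 + p + p u$ ($F{\left(u,p \right)} = -2 + \left(u p + p\right) = -2 + \left(p u + p\right) = -2 + \left(p + p u\right) = -2 + p + p u$)
$S = 12$ ($S = 12 + 0 = 12$)
$q{\left(z,k \right)} = k z$
$\frac{1}{q{\left(-1,5 \right)} + F^{2}{\left(-4,-4 \right)}} \left(-27\right) S = \frac{1}{5 \left(-1\right) + \left(-2 - 4 - -16\right)^{2}} \left(-27\right) 12 = \frac{1}{-5 + \left(-2 - 4 + 16\right)^{2}} \left(-27\right) 12 = \frac{1}{-5 + 10^{2}} \left(-27\right) 12 = \frac{1}{-5 + 100} \left(-27\right) 12 = \frac{1}{95} \left(-27\right) 12 = \left(- \frac{27}{95}\right) 12 = - \frac{324}{95}$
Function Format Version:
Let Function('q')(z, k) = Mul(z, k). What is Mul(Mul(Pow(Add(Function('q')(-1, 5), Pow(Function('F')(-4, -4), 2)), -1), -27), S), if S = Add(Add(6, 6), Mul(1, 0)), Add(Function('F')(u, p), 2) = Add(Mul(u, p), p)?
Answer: Rational(-324, 95) ≈ -3.4105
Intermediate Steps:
Function('F')(u, p) = Add(-2, p, Mul(p, u)) (Function('F')(u, p) = Add(-2, Add(Mul(u, p), p)) = Add(-2, Add(Mul(p, u), p)) = Add(-2, Add(p, Mul(p, u))) = Add(-2, p, Mul(p, u)))
S = 12 (S = Add(12, 0) = 12)
Function('q')(z, k) = Mul(k, z)
Mul(Mul(Pow(Add(Function('q')(-1, 5), Pow(Function('F')(-4, -4), 2)), -1), -27), S) = Mul(Mul(Pow(Add(Mul(5, -1), Pow(Add(-2, -4, Mul(-4, -4)), 2)), -1), -27), 12) = Mul(Mul(Pow(Add(-5, Pow(Add(-2, -4, 16), 2)), -1), -27), 12) = Mul(Mul(Pow(Add(-5, Pow(10, 2)), -1), -27), 12) = Mul(Mul(Pow(Add(-5, 100), -1), -27), 12) = Mul(Mul(Pow(95, -1), -27), 12) = Mul(Mul(Rational(1, 95), -27), 12) = Mul(Rational(-27, 95), 12) = Rational(-324, 95)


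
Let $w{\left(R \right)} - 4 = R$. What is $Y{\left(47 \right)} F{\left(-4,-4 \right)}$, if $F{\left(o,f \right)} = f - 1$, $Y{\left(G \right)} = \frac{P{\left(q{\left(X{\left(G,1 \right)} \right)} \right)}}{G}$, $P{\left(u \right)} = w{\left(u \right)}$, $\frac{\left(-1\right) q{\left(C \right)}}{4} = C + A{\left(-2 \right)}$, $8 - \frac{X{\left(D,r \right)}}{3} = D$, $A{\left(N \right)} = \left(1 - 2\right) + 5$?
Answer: $- \frac{2280}{47} \approx -48.511$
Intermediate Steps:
$A{\left(N \right)} = 4$ ($A{\left(N \right)} = -1 + 5 = 4$)
$X{\left(D,r \right)} = 24 - 3 D$
$q{\left(C \right)} = -16 - 4 C$ ($q{\left(C \right)} = - 4 \left(C + 4\right) = - 4 \left(4 + C\right) = -16 - 4 C$)
$w{\left(R \right)} = 4 + R$
$P{\left(u \right)} = 4 + u$
$Y{\left(G \right)} = \frac{-108 + 12 G}{G}$ ($Y{\left(G \right)} = \frac{4 - \left(16 + 4 \left(24 - 3 G\right)\right)}{G} = \frac{4 + \left(-16 + \left(-96 + 12 G\right)\right)}{G} = \frac{4 + \left(-112 + 12 G\right)}{G} = \frac{-108 + 12 G}{G}$)
$F{\left(o,f \right)} = -1 + f$ ($F{\left(o,f \right)} = f - 1 = -1 + f$)
$Y{\left(47 \right)} F{\left(-4,-4 \right)} = \left(12 - \frac{108}{47}\right) \left(-1 - 4\right) = \left(12 - \frac{108}{47}\right) \left(-5\right) = \frac{456}{47} \left(-5\right) = - \frac{2280}{47}$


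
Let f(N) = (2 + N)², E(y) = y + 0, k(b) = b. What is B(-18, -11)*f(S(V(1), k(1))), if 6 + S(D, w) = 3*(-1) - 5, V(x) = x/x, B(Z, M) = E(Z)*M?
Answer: 28512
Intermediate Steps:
E(y) = y
B(Z, M) = M*Z (B(Z, M) = Z*M = M*Z)
V(x) = 1
S(D, w) = -14 (S(D, w) = -6 + (3*(-1) - 5) = -6 + (-3 - 5) = -6 - 8 = -14)
B(-18, -11)*f(S(V(1), k(1))) = (-11*(-18))*(2 - 14)² = 198*(-12)² = 198*144 = 28512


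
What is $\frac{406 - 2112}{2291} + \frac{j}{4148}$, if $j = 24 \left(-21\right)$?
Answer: $- \frac{2057788}{2375767} \approx -0.86616$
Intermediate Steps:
$j = -504$
$\frac{406 - 2112}{2291} + \frac{j}{4148} = \frac{406 - 2112}{2291} - \frac{504}{4148} = \left(-1706\right) \frac{1}{2291} - \frac{126}{1037} = - \frac{1706}{2291} - \frac{126}{1037} = - \frac{2057788}{2375767}$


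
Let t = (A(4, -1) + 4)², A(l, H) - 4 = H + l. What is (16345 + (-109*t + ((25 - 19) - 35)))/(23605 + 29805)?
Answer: 3127/53410 ≈ 0.058547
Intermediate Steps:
A(l, H) = 4 + H + l (A(l, H) = 4 + (H + l) = 4 + H + l)
t = 121 (t = ((4 - 1 + 4) + 4)² = (7 + 4)² = 11² = 121)
(16345 + (-109*t + ((25 - 19) - 35)))/(23605 + 29805) = (16345 + (-109*121 + ((25 - 19) - 35)))/(23605 + 29805) = (16345 + (-13189 + (6 - 35)))/53410 = (16345 + (-13189 - 29))*(1/53410) = (16345 - 13218)*(1/53410) = 3127*(1/53410) = 3127/53410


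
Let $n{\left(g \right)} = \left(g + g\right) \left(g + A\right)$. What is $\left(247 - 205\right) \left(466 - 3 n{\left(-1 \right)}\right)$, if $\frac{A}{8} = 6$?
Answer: $31416$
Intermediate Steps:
$A = 48$ ($A = 8 \cdot 6 = 48$)
$n{\left(g \right)} = 2 g \left(48 + g\right)$ ($n{\left(g \right)} = \left(g + g\right) \left(g + 48\right) = 2 g \left(48 + g\right)$)
$\left(247 - 205\right) \left(466 - 3 n{\left(-1 \right)}\right) = \left(247 - 205\right) \left(466 - 3 \cdot 2 \left(-1\right) \left(48 - 1\right)\right) = 42 \left(466 - 3 \cdot 2 \left(-1\right) 47\right) = 42 \left(466 - -282\right) = 42 \left(466 + 282\right) = 42 \cdot 748 = 31416$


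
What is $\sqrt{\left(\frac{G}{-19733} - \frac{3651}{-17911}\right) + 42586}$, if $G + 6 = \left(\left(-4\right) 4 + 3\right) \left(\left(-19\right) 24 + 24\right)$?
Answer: $\frac{\sqrt{5319758642873866774933}}{353437763} \approx 206.36$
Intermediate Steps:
$G = 5610$ ($G = -6 + \left(\left(-4\right) 4 + 3\right) \left(\left(-19\right) 24 + 24\right) = -6 + \left(-16 + 3\right) \left(-456 + 24\right) = -6 - -5616 = -6 + 5616 = 5610$)
$\sqrt{\left(\frac{G}{-19733} - \frac{3651}{-17911}\right) + 42586} = \sqrt{\left(\frac{5610}{-19733} - \frac{3651}{-17911}\right) + 42586} = \sqrt{\left(5610 \left(- \frac{1}{19733}\right) - - \frac{3651}{17911}\right) + 42586} = \sqrt{\left(- \frac{5610}{19733} + \frac{3651}{17911}\right) + 42586} = \sqrt{- \frac{28435527}{353437763} + 42586} = \sqrt{\frac{15051472139591}{353437763}} = \frac{\sqrt{5319758642873866774933}}{353437763}$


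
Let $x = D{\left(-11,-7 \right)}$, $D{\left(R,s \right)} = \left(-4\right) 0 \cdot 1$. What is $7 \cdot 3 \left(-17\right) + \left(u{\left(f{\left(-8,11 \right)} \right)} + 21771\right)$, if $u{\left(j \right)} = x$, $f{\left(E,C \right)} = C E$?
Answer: $21414$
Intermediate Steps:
$D{\left(R,s \right)} = 0$ ($D{\left(R,s \right)} = 0 \cdot 1 = 0$)
$x = 0$
$u{\left(j \right)} = 0$
$7 \cdot 3 \left(-17\right) + \left(u{\left(f{\left(-8,11 \right)} \right)} + 21771\right) = 7 \cdot 3 \left(-17\right) + \left(0 + 21771\right) = 21 \left(-17\right) + 21771 = -357 + 21771 = 21414$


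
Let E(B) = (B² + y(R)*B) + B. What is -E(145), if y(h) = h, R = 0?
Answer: -21170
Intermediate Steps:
E(B) = B + B² (E(B) = (B² + 0*B) + B = (B² + 0) + B = B² + B = B + B²)
-E(145) = -145*(1 + 145) = -145*146 = -1*21170 = -21170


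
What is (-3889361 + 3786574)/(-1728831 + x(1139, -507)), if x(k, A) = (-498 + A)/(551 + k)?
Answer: 847366/14252319 ≈ 0.059455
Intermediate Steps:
x(k, A) = (-498 + A)/(551 + k)
(-3889361 + 3786574)/(-1728831 + x(1139, -507)) = (-3889361 + 3786574)/(-1728831 + (-498 - 507)/(551 + 1139)) = -102787/(-1728831 - 1005/1690) = -102787/(-1728831 + (1/1690)*(-1005)) = -102787/(-1728831 - 201/338) = -102787/(-584345079/338) = -102787*(-338/584345079) = 847366/14252319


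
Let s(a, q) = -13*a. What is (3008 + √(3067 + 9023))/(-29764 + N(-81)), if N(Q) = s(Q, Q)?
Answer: -3008/28711 - √12090/28711 ≈ -0.10860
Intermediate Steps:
N(Q) = -13*Q
(3008 + √(3067 + 9023))/(-29764 + N(-81)) = (3008 + √(3067 + 9023))/(-29764 - 13*(-81)) = (3008 + √12090)/(-29764 + 1053) = (3008 + √12090)/(-28711) = (3008 + √12090)*(-1/28711) = -3008/28711 - √12090/28711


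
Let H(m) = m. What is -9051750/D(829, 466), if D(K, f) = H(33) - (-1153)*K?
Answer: -905175/95587 ≈ -9.4697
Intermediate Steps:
D(K, f) = 33 + 1153*K (D(K, f) = 33 - (-1153)*K = 33 + 1153*K)
-9051750/D(829, 466) = -9051750/(33 + 1153*829) = -9051750/(33 + 955837) = -9051750/955870 = -9051750*1/955870 = -905175/95587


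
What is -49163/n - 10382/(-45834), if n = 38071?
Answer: -929041910/872473107 ≈ -1.0648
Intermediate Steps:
-49163/n - 10382/(-45834) = -49163/38071 - 10382/(-45834) = -49163*1/38071 - 10382*(-1/45834) = -49163/38071 + 5191/22917 = -929041910/872473107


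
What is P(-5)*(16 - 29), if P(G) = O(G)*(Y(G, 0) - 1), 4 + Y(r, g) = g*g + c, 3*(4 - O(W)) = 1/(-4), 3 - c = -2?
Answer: 0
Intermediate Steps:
c = 5 (c = 3 - 1*(-2) = 3 + 2 = 5)
O(W) = 49/12 (O(W) = 4 - 1/3/(-4) = 4 - 1/3*(-1/4) = 4 + 1/12 = 49/12)
Y(r, g) = 1 + g**2 (Y(r, g) = -4 + (g*g + 5) = -4 + (g**2 + 5) = -4 + (5 + g**2) = 1 + g**2)
P(G) = 0 (P(G) = 49*((1 + 0**2) - 1)/12 = 49*((1 + 0) - 1)/12 = 49*(1 - 1)/12 = (49/12)*0 = 0)
P(-5)*(16 - 29) = 0*(16 - 29) = 0*(-13) = 0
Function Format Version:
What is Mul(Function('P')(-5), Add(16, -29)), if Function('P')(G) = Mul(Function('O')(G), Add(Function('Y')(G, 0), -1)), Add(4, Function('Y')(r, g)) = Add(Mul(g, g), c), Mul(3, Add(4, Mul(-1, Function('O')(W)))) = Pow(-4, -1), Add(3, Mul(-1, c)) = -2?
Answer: 0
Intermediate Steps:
c = 5 (c = Add(3, Mul(-1, -2)) = Add(3, 2) = 5)
Function('O')(W) = Rational(49, 12) (Function('O')(W) = Add(4, Mul(Rational(-1, 3), Pow(-4, -1))) = Add(4, Mul(Rational(-1, 3), Rational(-1, 4))) = Add(4, Rational(1, 12)) = Rational(49, 12))
Function('Y')(r, g) = Add(1, Pow(g, 2)) (Function('Y')(r, g) = Add(-4, Add(Mul(g, g), 5)) = Add(-4, Add(Pow(g, 2), 5)) = Add(-4, Add(5, Pow(g, 2))) = Add(1, Pow(g, 2)))
Function('P')(G) = 0 (Function('P')(G) = Mul(Rational(49, 12), Add(Add(1, Pow(0, 2)), -1)) = Mul(Rational(49, 12), Add(Add(1, 0), -1)) = Mul(Rational(49, 12), Add(1, -1)) = Mul(Rational(49, 12), 0) = 0)
Mul(Function('P')(-5), Add(16, -29)) = Mul(0, Add(16, -29)) = Mul(0, -13) = 0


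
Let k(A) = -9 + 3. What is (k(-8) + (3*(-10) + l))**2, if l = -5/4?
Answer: 22201/16 ≈ 1387.6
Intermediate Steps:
l = -5/4 (l = -5*1/4 = -5/4 ≈ -1.2500)
k(A) = -6
(k(-8) + (3*(-10) + l))**2 = (-6 + (3*(-10) - 5/4))**2 = (-6 + (-30 - 5/4))**2 = (-6 - 125/4)**2 = (-149/4)**2 = 22201/16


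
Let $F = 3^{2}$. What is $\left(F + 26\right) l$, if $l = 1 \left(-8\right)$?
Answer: $-280$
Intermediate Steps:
$l = -8$
$F = 9$
$\left(F + 26\right) l = \left(9 + 26\right) \left(-8\right) = 35 \left(-8\right) = -280$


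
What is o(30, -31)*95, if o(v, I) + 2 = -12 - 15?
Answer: -2755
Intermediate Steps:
o(v, I) = -29 (o(v, I) = -2 + (-12 - 15) = -2 - 27 = -29)
o(30, -31)*95 = -29*95 = -2755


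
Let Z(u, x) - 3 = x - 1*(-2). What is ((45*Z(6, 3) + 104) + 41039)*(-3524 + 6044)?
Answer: 104587560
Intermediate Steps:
Z(u, x) = 5 + x (Z(u, x) = 3 + (x - 1*(-2)) = 3 + (x + 2) = 3 + (2 + x) = 5 + x)
((45*Z(6, 3) + 104) + 41039)*(-3524 + 6044) = ((45*(5 + 3) + 104) + 41039)*(-3524 + 6044) = ((45*8 + 104) + 41039)*2520 = ((360 + 104) + 41039)*2520 = (464 + 41039)*2520 = 41503*2520 = 104587560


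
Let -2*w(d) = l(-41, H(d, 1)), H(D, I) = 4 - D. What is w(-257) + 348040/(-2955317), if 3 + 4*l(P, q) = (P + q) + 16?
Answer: -691373181/23642536 ≈ -29.243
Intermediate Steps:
l(P, q) = 13/4 + P/4 + q/4 (l(P, q) = -3/4 + ((P + q) + 16)/4 = -3/4 + (16 + P + q)/4 = -3/4 + (4 + P/4 + q/4) = 13/4 + P/4 + q/4)
w(d) = 3 + d/8 (w(d) = -(13/4 + (1/4)*(-41) + (4 - d)/4)/2 = -(13/4 - 41/4 + (1 - d/4))/2 = -(-6 - d/4)/2 = 3 + d/8)
w(-257) + 348040/(-2955317) = (3 + (1/8)*(-257)) + 348040/(-2955317) = (3 - 257/8) + 348040*(-1/2955317) = -233/8 - 348040/2955317 = -691373181/23642536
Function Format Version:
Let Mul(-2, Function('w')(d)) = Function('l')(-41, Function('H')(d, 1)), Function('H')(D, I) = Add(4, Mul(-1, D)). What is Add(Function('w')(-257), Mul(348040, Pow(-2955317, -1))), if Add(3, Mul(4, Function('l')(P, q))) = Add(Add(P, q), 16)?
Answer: Rational(-691373181, 23642536) ≈ -29.243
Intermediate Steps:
Function('l')(P, q) = Add(Rational(13, 4), Mul(Rational(1, 4), P), Mul(Rational(1, 4), q)) (Function('l')(P, q) = Add(Rational(-3, 4), Mul(Rational(1, 4), Add(Add(P, q), 16))) = Add(Rational(-3, 4), Mul(Rational(1, 4), Add(16, P, q))) = Add(Rational(-3, 4), Add(4, Mul(Rational(1, 4), P), Mul(Rational(1, 4), q))) = Add(Rational(13, 4), Mul(Rational(1, 4), P), Mul(Rational(1, 4), q)))
Function('w')(d) = Add(3, Mul(Rational(1, 8), d)) (Function('w')(d) = Mul(Rational(-1, 2), Add(Rational(13, 4), Mul(Rational(1, 4), -41), Mul(Rational(1, 4), Add(4, Mul(-1, d))))) = Mul(Rational(-1, 2), Add(Rational(13, 4), Rational(-41, 4), Add(1, Mul(Rational(-1, 4), d)))) = Mul(Rational(-1, 2), Add(-6, Mul(Rational(-1, 4), d))) = Add(3, Mul(Rational(1, 8), d)))
Add(Function('w')(-257), Mul(348040, Pow(-2955317, -1))) = Add(Add(3, Mul(Rational(1, 8), -257)), Mul(348040, Pow(-2955317, -1))) = Add(Add(3, Rational(-257, 8)), Mul(348040, Rational(-1, 2955317))) = Add(Rational(-233, 8), Rational(-348040, 2955317)) = Rational(-691373181, 23642536)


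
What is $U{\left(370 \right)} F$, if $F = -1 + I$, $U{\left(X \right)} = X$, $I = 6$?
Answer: $1850$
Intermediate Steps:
$F = 5$ ($F = -1 + 6 = 5$)
$U{\left(370 \right)} F = 370 \cdot 5 = 1850$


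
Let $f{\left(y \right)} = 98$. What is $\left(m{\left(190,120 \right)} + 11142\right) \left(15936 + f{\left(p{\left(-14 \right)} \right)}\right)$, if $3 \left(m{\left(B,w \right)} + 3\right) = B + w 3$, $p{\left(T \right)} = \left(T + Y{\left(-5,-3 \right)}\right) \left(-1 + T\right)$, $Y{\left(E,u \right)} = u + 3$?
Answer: $\frac{544626878}{3} \approx 1.8154 \cdot 10^{8}$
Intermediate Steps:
$Y{\left(E,u \right)} = 3 + u$
$p{\left(T \right)} = T \left(-1 + T\right)$ ($p{\left(T \right)} = \left(T + \left(3 - 3\right)\right) \left(-1 + T\right) = \left(T + 0\right) \left(-1 + T\right) = T \left(-1 + T\right)$)
$m{\left(B,w \right)} = -3 + w + \frac{B}{3}$ ($m{\left(B,w \right)} = -3 + \frac{B + w 3}{3} = -3 + \frac{B + 3 w}{3} = -3 + \left(w + \frac{B}{3}\right) = -3 + w + \frac{B}{3}$)
$\left(m{\left(190,120 \right)} + 11142\right) \left(15936 + f{\left(p{\left(-14 \right)} \right)}\right) = \left(\left(-3 + 120 + \frac{1}{3} \cdot 190\right) + 11142\right) \left(15936 + 98\right) = \left(\left(-3 + 120 + \frac{190}{3}\right) + 11142\right) 16034 = \left(\frac{541}{3} + 11142\right) 16034 = \frac{33967}{3} \cdot 16034 = \frac{544626878}{3}$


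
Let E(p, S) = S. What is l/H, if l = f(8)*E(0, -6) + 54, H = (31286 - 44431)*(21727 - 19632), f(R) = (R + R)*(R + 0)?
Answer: 714/27538775 ≈ 2.5927e-5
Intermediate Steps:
f(R) = 2*R**2 (f(R) = (2*R)*R = 2*R**2)
H = -27538775 (H = -13145*2095 = -27538775)
l = -714 (l = (2*8**2)*(-6) + 54 = (2*64)*(-6) + 54 = 128*(-6) + 54 = -768 + 54 = -714)
l/H = -714/(-27538775) = -714*(-1/27538775) = 714/27538775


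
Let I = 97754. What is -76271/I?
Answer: -76271/97754 ≈ -0.78023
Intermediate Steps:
-76271/I = -76271/97754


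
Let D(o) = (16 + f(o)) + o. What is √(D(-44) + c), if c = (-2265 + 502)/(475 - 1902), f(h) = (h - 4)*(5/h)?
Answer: 3*I*√583410399/15697 ≈ 4.6163*I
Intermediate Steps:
f(h) = 5*(-4 + h)/h (f(h) = (-4 + h)*(5/h) = 5*(-4 + h)/h)
c = 1763/1427 (c = -1763/(-1427) = -1763*(-1/1427) = 1763/1427 ≈ 1.2355)
D(o) = 21 + o - 20/o (D(o) = (16 + (5 - 20/o)) + o = (21 - 20/o) + o = 21 + o - 20/o)
√(D(-44) + c) = √((21 - 44 - 20/(-44)) + 1763/1427) = √((21 - 44 - 20*(-1/44)) + 1763/1427) = √((21 - 44 + 5/11) + 1763/1427) = √(-248/11 + 1763/1427) = √(-334503/15697) = 3*I*√583410399/15697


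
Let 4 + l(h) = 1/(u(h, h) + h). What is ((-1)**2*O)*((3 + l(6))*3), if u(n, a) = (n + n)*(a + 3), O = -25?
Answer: 2825/38 ≈ 74.342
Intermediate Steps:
u(n, a) = 2*n*(3 + a) (u(n, a) = (2*n)*(3 + a) = 2*n*(3 + a))
l(h) = -4 + 1/(h + 2*h*(3 + h)) (l(h) = -4 + 1/(2*h*(3 + h) + h) = -4 + 1/(h + 2*h*(3 + h)))
((-1)**2*O)*((3 + l(6))*3) = ((-1)**2*(-25))*((3 + (1 - 28*6 - 8*6**2)/(6*(7 + 2*6)))*3) = (1*(-25))*((3 + (1 - 168 - 8*36)/(6*(7 + 12)))*3) = -25*(3 + (1/6)*(1 - 168 - 288)/19)*3 = -25*(3 + (1/6)*(1/19)*(-455))*3 = -25*(3 - 455/114)*3 = -(-2825)*3/114 = -25*(-113/38) = 2825/38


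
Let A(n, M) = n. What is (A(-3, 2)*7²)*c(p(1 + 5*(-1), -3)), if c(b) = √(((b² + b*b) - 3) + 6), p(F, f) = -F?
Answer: -147*√35 ≈ -869.66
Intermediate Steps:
c(b) = √(3 + 2*b²) (c(b) = √(((b² + b²) - 3) + 6) = √((2*b² - 3) + 6) = √((-3 + 2*b²) + 6) = √(3 + 2*b²))
(A(-3, 2)*7²)*c(p(1 + 5*(-1), -3)) = (-3*7²)*√(3 + 2*(-(1 + 5*(-1)))²) = (-3*49)*√(3 + 2*(-(1 - 5))²) = -147*√(3 + 2*(-1*(-4))²) = -147*√(3 + 2*4²) = -147*√(3 + 2*16) = -147*√(3 + 32) = -147*√35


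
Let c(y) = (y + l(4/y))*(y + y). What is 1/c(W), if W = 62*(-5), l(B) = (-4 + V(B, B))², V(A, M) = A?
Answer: 155/28243464 ≈ 5.4880e-6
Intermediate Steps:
l(B) = (-4 + B)²
W = -310
c(y) = 2*y*(y + (-4 + 4/y)²) (c(y) = (y + (-4 + 4/y)²)*(y + y) = (y + (-4 + 4/y)²)*(2*y) = 2*y*(y + (-4 + 4/y)²))
1/c(W) = 1/(2*((-310)³ + 16*(-1 - 310)²)/(-310)) = 1/(2*(-1/310)*(-29791000 + 16*(-311)²)) = 1/(2*(-1/310)*(-29791000 + 16*96721)) = 1/(2*(-1/310)*(-29791000 + 1547536)) = 1/(2*(-1/310)*(-28243464)) = 1/(28243464/155) = 155/28243464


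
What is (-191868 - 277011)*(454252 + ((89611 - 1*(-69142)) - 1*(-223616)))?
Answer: -392274017859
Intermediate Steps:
(-191868 - 277011)*(454252 + ((89611 - 1*(-69142)) - 1*(-223616))) = -468879*(454252 + ((89611 + 69142) + 223616)) = -468879*(454252 + (158753 + 223616)) = -468879*(454252 + 382369) = -468879*836621 = -392274017859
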